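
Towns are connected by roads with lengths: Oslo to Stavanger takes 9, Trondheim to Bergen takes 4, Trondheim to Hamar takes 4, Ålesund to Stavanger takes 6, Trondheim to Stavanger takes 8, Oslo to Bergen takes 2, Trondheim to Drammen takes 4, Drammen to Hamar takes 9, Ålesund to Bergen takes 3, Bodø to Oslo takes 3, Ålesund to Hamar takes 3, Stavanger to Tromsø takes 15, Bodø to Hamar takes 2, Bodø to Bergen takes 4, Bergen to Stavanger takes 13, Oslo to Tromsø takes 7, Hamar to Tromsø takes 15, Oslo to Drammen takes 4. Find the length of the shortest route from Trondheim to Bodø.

A few of the Trondheim→Bodø routes:
Trondheim → Bergen → Oslo → Bodø: 4 + 2 + 3 = 9
Trondheim → Bergen → Ålesund → Hamar → Bodø: 4 + 3 + 3 + 2 = 12
Trondheim → Bergen → Bodø: 4 + 4 = 8
Trondheim → Hamar → Bodø: 4 + 2 = 6
Trondheim → Drammen → Oslo → Bodø: 4 + 4 + 3 = 11
Shortest: 6.

6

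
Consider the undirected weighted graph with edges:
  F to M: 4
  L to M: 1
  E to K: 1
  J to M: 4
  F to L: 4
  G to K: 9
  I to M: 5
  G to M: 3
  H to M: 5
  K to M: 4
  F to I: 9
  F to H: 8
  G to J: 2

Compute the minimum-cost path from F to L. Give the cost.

Some routes from F to L:
F -> L: 4
F -> H -> M -> L: 8 + 5 + 1 = 14
F -> M -> L: 4 + 1 = 5
The minimum is 4.

4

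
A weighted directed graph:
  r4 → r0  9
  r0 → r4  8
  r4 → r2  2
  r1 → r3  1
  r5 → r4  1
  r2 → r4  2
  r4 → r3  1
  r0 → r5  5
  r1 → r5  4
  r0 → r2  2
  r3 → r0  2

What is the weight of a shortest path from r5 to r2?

Routes from r5 to r2:
r5 -> r4 -> r2: 1 + 2 = 3
r5 -> r4 -> r0 -> r2: 1 + 9 + 2 = 12
r5 -> r4 -> r3 -> r0 -> r2: 1 + 1 + 2 + 2 = 6
Shortest: 3.

3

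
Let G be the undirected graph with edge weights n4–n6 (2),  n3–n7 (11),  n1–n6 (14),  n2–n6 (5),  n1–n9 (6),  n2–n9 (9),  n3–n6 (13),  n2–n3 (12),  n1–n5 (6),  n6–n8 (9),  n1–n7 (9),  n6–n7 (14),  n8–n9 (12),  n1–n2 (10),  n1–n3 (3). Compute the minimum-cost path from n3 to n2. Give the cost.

12

Some routes from n3 to n2:
n3-n2: 12
n3-n1-n9-n2: 3 + 6 + 9 = 18
n3-n1-n2: 3 + 10 = 13
Best route has total 12.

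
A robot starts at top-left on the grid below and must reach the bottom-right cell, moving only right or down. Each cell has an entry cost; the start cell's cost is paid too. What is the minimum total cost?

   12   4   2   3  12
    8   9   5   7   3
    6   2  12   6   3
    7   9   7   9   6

Cheapest: [0,0] -> [0,1] -> [0,2] -> [0,3] -> [1,3] -> [1,4] -> [2,4] -> [3,4]
  12 + 4 + 2 + 3 + 7 + 3 + 3 + 6 = 40

40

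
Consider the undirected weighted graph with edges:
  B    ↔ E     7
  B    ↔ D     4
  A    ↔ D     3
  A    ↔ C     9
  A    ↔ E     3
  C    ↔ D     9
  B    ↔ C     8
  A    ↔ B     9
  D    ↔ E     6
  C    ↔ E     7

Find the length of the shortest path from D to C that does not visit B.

9

Comparing a few candidate routes:
D - C: 9
D - E - C: 6 + 7 = 13
D - A - C: 3 + 9 = 12
The minimum is 9.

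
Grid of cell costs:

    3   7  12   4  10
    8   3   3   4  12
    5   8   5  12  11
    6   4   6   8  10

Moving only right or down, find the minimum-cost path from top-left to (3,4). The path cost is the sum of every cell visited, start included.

Cheapest: r0c0→r0c1→r1c1→r1c2→r2c2→r3c2→r3c3→r3c4
  3 + 7 + 3 + 3 + 5 + 6 + 8 + 10 = 45
For comparison, the top-then-right route costs 69.

45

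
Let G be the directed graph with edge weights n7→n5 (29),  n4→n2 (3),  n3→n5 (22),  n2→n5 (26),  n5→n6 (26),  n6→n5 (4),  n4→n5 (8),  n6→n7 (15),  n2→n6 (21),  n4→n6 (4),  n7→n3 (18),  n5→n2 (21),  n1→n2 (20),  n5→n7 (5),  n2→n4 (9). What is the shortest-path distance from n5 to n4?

Routes from n5 to n4:
n5 → n2 → n4: 21 + 9 = 30
The minimum is 30.

30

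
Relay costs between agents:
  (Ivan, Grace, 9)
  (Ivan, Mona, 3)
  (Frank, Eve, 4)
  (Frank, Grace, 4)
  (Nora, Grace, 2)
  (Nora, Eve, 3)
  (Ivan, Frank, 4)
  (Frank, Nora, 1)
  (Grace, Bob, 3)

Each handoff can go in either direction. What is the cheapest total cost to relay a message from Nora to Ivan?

5

A few of the Nora→Ivan routes:
Nora → Eve → Frank → Ivan: 3 + 4 + 4 = 11
Nora → Frank → Ivan: 1 + 4 = 5
Nora → Grace → Frank → Ivan: 2 + 4 + 4 = 10
Nora → Grace → Ivan: 2 + 9 = 11
The minimum is 5.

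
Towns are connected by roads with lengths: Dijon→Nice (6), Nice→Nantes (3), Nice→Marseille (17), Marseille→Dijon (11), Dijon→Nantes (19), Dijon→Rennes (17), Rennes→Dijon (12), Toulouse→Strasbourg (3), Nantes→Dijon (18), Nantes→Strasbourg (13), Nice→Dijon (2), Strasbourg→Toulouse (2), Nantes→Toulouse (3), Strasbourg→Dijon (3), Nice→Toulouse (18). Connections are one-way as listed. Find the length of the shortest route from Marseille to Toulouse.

23

Some routes from Marseille to Toulouse:
Marseille → Dijon → Nice → Nantes → Strasbourg → Toulouse: 11 + 6 + 3 + 13 + 2 = 35
Marseille → Dijon → Nice → Nantes → Toulouse: 11 + 6 + 3 + 3 = 23
Marseille → Dijon → Nantes → Toulouse: 11 + 19 + 3 = 33
Shortest: 23.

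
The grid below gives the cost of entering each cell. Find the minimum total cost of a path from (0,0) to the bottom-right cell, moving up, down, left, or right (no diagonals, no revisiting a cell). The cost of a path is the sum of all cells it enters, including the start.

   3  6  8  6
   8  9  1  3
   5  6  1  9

28

Best path: (0,0) -> (0,1) -> (0,2) -> (1,2) -> (2,2) -> (2,3)
Cost: 3 + 6 + 8 + 1 + 1 + 9 = 28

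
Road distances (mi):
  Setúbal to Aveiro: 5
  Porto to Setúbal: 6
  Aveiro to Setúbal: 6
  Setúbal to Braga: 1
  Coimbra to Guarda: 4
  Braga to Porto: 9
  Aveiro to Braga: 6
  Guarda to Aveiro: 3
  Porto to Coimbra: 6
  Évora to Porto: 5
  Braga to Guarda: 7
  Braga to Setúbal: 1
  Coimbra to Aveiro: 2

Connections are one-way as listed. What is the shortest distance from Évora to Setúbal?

11

Paths from Évora to Setúbal:
Évora - Porto - Setúbal: 5 + 6 = 11
Évora - Porto - Coimbra - Aveiro - Braga - Setúbal: 5 + 6 + 2 + 6 + 1 = 20
Évora - Porto - Coimbra - Guarda - Aveiro - Setúbal: 5 + 6 + 4 + 3 + 6 = 24
Évora - Porto - Coimbra - Aveiro - Setúbal: 5 + 6 + 2 + 6 = 19
Évora - Porto - Coimbra - Guarda - Aveiro - Braga - Setúbal: 5 + 6 + 4 + 3 + 6 + 1 = 25
Best route has total 11 mi.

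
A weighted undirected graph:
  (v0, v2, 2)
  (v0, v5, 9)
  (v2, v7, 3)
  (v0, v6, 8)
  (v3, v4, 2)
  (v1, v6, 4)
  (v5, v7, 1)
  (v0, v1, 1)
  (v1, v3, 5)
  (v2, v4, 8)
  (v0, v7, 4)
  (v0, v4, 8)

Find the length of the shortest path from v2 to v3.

8

Some routes from v2 to v3:
v2-v0-v4-v3: 2 + 8 + 2 = 12
v2-v0-v1-v3: 2 + 1 + 5 = 8
v2-v4-v3: 8 + 2 = 10
The minimum is 8.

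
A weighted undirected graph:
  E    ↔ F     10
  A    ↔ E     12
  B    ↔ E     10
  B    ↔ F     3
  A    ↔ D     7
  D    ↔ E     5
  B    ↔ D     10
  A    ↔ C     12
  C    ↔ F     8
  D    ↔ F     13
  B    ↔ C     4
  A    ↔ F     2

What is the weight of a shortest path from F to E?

10

Checking several routes:
F→B→E: 3 + 10 = 13
F→A→D→E: 2 + 7 + 5 = 14
F→E: 10
The minimum is 10.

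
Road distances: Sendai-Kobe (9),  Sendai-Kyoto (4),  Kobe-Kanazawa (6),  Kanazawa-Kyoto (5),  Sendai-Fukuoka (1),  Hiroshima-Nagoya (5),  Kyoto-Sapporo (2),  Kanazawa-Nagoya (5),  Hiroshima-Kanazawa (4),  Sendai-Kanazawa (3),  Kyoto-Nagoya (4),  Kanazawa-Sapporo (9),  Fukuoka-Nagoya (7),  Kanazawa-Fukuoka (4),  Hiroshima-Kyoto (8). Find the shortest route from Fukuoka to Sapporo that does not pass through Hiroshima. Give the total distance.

7

Checking several routes:
Fukuoka → Kanazawa → Kyoto → Sapporo: 4 + 5 + 2 = 11
Fukuoka → Sendai → Kanazawa → Kyoto → Sapporo: 1 + 3 + 5 + 2 = 11
Fukuoka → Nagoya → Kyoto → Sapporo: 7 + 4 + 2 = 13
Fukuoka → Sendai → Kyoto → Sapporo: 1 + 4 + 2 = 7
Shortest: 7.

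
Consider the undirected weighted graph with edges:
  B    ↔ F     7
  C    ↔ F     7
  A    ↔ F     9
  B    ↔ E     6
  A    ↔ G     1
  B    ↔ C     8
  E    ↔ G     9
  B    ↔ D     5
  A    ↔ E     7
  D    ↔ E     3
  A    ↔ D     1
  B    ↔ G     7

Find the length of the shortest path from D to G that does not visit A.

Some routes from D to G avoiding A:
D -> E -> G: 3 + 9 = 12
D -> B -> G: 5 + 7 = 12
D -> E -> B -> G: 3 + 6 + 7 = 16
Best route has total 12.

12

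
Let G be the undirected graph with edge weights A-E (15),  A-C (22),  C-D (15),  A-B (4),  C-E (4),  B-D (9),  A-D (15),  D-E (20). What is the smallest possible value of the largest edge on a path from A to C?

Checking several routes:
A -> B -> D -> E -> C: max(4, 9, 20, 4) = 20
A -> E -> C: max(15, 4) = 15
A -> E -> D -> C: max(15, 20, 15) = 20
A -> B -> D -> C: max(4, 9, 15) = 15
A -> D -> C: max(15, 15) = 15
Best route has worst link 15.

15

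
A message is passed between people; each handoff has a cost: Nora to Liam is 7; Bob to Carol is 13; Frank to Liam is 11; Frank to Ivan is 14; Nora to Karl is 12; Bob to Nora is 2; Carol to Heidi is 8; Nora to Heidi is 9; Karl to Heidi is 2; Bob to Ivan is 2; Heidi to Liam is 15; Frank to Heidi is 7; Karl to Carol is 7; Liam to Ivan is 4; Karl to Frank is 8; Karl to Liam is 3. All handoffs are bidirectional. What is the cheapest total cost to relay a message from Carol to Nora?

Checking several routes:
Carol→Heidi→Nora: 8 + 9 = 17
Carol→Bob→Nora: 13 + 2 = 15
Carol→Karl→Heidi→Nora: 7 + 2 + 9 = 18
Carol→Karl→Liam→Ivan→Bob→Nora: 7 + 3 + 4 + 2 + 2 = 18
Carol→Karl→Liam→Nora: 7 + 3 + 7 = 17
Shortest: 15.

15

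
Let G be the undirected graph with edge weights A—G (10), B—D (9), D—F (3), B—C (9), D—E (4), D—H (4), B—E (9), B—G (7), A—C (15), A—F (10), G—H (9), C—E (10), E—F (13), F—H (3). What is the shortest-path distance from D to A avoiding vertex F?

23

Some routes from D to A avoiding F:
D-E-B-G-A: 4 + 9 + 7 + 10 = 30
D-E-B-C-A: 4 + 9 + 9 + 15 = 37
D-H-G-A: 4 + 9 + 10 = 23
D-E-C-A: 4 + 10 + 15 = 29
D-B-C-A: 9 + 9 + 15 = 33
D-B-G-A: 9 + 7 + 10 = 26
Shortest: 23.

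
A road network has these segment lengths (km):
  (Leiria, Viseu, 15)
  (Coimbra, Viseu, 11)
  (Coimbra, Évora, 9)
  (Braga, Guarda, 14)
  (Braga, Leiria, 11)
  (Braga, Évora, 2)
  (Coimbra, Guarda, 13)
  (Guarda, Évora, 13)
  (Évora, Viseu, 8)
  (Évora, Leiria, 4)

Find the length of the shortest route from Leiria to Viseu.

Checking several routes:
Leiria → Braga → Évora → Viseu: 11 + 2 + 8 = 21
Leiria → Évora → Viseu: 4 + 8 = 12
Leiria → Évora → Coimbra → Viseu: 4 + 9 + 11 = 24
Leiria → Viseu: 15
Leiria → Braga → Évora → Coimbra → Viseu: 11 + 2 + 9 + 11 = 33
Shortest: 12 km.

12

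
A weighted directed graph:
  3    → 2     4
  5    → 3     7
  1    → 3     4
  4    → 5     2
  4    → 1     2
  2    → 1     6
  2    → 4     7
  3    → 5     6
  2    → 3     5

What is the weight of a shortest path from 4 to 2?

10

Routes from 4 to 2:
4 → 1 → 3 → 2: 2 + 4 + 4 = 10
4 → 5 → 3 → 2: 2 + 7 + 4 = 13
Shortest: 10.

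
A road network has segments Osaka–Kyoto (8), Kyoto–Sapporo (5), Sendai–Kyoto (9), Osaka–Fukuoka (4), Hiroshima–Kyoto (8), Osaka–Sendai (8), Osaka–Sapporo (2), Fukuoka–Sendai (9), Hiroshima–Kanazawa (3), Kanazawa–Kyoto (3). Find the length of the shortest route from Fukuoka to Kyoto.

11

Checking several routes:
Fukuoka→Osaka→Kyoto: 4 + 8 = 12
Fukuoka→Osaka→Sapporo→Kyoto: 4 + 2 + 5 = 11
Fukuoka→Sendai→Osaka→Sapporo→Kyoto: 9 + 8 + 2 + 5 = 24
Fukuoka→Sendai→Kyoto: 9 + 9 = 18
Fukuoka→Osaka→Sendai→Kyoto: 4 + 8 + 9 = 21
Best route has total 11 km.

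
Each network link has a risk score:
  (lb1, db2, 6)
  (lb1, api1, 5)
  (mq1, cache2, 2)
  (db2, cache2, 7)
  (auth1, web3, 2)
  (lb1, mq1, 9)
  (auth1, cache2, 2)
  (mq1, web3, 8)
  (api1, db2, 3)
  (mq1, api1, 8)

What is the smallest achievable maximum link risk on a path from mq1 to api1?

7

Comparing a few candidate routes:
mq1 -> cache2 -> db2 -> api1: max(2, 7, 3) = 7
mq1 -> cache2 -> db2 -> lb1 -> api1: max(2, 7, 6, 5) = 7
mq1 -> api1: max(8) = 8
mq1 -> web3 -> auth1 -> cache2 -> db2 -> lb1 -> api1: max(8, 2, 2, 7, 6, 5) = 8
The minimum achievable maximum is 7.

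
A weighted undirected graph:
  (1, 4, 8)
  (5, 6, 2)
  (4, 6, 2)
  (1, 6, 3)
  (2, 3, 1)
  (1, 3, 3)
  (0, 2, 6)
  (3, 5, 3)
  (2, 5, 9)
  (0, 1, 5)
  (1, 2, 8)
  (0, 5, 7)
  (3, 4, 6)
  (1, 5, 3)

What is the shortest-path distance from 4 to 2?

7

A few of the 4→2 routes:
4-3-2: 6 + 1 = 7
4-6-5-3-2: 2 + 2 + 3 + 1 = 8
4-6-1-3-2: 2 + 3 + 3 + 1 = 9
Best route has total 7.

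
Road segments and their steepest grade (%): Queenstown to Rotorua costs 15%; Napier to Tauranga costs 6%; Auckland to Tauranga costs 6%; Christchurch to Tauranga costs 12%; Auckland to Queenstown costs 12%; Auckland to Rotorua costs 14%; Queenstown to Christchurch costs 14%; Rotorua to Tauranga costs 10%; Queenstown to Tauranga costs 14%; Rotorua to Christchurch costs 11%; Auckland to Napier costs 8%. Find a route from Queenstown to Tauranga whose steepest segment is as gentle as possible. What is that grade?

Checking several routes:
Queenstown-Tauranga: max(14) = 14
Queenstown-Auckland-Tauranga: max(12, 6) = 12
Queenstown-Auckland-Napier-Tauranga: max(12, 8, 6) = 12
Queenstown-Christchurch-Rotorua-Auckland-Tauranga: max(14, 11, 14, 6) = 14
Queenstown-Christchurch-Rotorua-Auckland-Napier-Tauranga: max(14, 11, 14, 8, 6) = 14
Best route has worst link 12%.

12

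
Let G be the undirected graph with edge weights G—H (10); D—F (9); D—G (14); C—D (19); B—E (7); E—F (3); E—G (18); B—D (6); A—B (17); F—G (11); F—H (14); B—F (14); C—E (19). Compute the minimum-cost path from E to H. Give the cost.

Some routes from E to H:
E → F → H: 3 + 14 = 17
E → G → H: 18 + 10 = 28
E → B → F → H: 7 + 14 + 14 = 35
E → B → D → F → H: 7 + 6 + 9 + 14 = 36
E → F → D → G → H: 3 + 9 + 14 + 10 = 36
E → F → G → H: 3 + 11 + 10 = 24
The minimum is 17.

17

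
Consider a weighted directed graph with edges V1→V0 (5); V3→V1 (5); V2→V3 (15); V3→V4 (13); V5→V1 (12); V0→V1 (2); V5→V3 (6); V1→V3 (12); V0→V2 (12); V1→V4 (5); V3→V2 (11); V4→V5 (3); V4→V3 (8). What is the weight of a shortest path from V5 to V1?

11

Candidate routes:
V5-V1: 12
V5-V3-V1: 6 + 5 = 11
The minimum is 11.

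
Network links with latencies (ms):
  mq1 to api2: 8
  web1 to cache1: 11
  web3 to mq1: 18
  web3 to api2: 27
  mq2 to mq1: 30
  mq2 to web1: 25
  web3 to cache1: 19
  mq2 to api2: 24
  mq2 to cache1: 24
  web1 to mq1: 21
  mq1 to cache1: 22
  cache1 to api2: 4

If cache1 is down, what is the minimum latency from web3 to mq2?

Routes from web3 to mq2 avoiding cache1:
web3 - mq1 - web1 - mq2: 18 + 21 + 25 = 64
web3 - api2 - mq2: 27 + 24 = 51
web3 - mq1 - mq2: 18 + 30 = 48
web3 - api2 - mq1 - mq2: 27 + 8 + 30 = 65
web3 - mq1 - api2 - mq2: 18 + 8 + 24 = 50
web3 - api2 - mq1 - web1 - mq2: 27 + 8 + 21 + 25 = 81
The minimum is 48 ms.

48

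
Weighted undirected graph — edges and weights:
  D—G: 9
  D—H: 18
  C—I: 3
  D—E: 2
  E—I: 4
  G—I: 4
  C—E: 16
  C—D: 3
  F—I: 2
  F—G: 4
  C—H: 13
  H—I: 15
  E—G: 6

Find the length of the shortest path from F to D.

8

A few of the F→D routes:
F -> I -> C -> D: 2 + 3 + 3 = 8
F -> G -> I -> E -> D: 4 + 4 + 4 + 2 = 14
F -> I -> E -> D: 2 + 4 + 2 = 8
F -> G -> I -> C -> D: 4 + 4 + 3 + 3 = 14
F -> G -> E -> D: 4 + 6 + 2 = 12
F -> G -> D: 4 + 9 = 13
Shortest: 8.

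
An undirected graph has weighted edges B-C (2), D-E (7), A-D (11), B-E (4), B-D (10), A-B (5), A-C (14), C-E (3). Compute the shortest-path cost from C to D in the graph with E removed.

Routes from C to D avoiding E:
C -> A -> D: 14 + 11 = 25
C -> A -> B -> D: 14 + 5 + 10 = 29
C -> B -> A -> D: 2 + 5 + 11 = 18
C -> B -> D: 2 + 10 = 12
The minimum is 12.

12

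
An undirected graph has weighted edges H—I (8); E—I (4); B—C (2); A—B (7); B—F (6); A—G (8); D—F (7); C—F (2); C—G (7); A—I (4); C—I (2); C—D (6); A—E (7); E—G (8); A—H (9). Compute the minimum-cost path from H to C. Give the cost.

10

Some routes from H to C:
H - A - I - C: 9 + 4 + 2 = 15
H - A - B - C: 9 + 7 + 2 = 18
H - I - C: 8 + 2 = 10
H - I - A - B - C: 8 + 4 + 7 + 2 = 21
Shortest: 10.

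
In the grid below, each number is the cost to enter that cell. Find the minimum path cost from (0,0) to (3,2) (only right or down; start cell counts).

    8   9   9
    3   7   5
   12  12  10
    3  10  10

Best path: r0c0 r1c0 r1c1 r1c2 r2c2 r3c2
Cost: 8 + 3 + 7 + 5 + 10 + 10 = 43
For comparison, the top-then-right route costs 51.

43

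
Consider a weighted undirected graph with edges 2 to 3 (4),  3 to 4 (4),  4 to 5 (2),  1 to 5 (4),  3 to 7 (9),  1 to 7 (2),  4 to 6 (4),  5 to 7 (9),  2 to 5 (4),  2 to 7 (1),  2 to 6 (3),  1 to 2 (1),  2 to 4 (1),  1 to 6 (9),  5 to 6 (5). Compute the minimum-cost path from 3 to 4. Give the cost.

4

A few of the 3→4 routes:
3→7→2→4: 9 + 1 + 1 = 11
3→2→1→5→4: 4 + 1 + 4 + 2 = 11
3→2→6→4: 4 + 3 + 4 = 11
3→4: 4
3→2→4: 4 + 1 = 5
3→2→5→4: 4 + 4 + 2 = 10
Best route has total 4.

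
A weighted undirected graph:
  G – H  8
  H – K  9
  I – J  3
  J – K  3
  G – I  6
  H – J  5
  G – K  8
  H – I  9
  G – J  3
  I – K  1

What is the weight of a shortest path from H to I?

8

Comparing a few candidate routes:
H -> I: 9
H -> K -> I: 9 + 1 = 10
H -> J -> I: 5 + 3 = 8
H -> J -> G -> I: 5 + 3 + 6 = 14
H -> J -> K -> I: 5 + 3 + 1 = 9
H -> G -> I: 8 + 6 = 14
Best route has total 8.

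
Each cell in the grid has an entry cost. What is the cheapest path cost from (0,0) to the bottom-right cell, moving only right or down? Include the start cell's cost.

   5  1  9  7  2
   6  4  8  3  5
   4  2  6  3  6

27

Cheapest: r0c0 → r0c1 → r1c1 → r2c1 → r2c2 → r2c3 → r2c4
  5 + 1 + 4 + 2 + 6 + 3 + 6 = 27
(Top row then right column would cost 35.)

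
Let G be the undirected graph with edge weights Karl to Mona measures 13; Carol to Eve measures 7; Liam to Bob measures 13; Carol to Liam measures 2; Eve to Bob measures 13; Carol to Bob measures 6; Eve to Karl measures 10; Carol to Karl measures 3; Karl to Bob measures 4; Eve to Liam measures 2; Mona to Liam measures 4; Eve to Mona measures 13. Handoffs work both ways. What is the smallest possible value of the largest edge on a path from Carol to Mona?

Checking several routes:
Carol→Karl→Eve→Liam→Mona: max(3, 10, 2, 4) = 10
Carol→Eve→Liam→Mona: max(7, 2, 4) = 7
Carol→Liam→Mona: max(2, 4) = 4
Best route has worst link 4.

4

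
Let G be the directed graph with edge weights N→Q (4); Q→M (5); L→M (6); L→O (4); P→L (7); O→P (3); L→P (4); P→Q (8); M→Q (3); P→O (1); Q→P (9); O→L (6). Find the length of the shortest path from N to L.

Paths from N to L:
N-Q-P-L: 4 + 9 + 7 = 20
N-Q-P-O-L: 4 + 9 + 1 + 6 = 20
Best route has total 20.

20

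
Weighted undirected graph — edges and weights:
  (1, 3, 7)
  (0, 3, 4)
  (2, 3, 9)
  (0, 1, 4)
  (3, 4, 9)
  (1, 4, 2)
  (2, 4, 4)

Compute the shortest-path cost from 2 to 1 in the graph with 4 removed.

16

Candidate routes:
2 → 3 → 0 → 1: 9 + 4 + 4 = 17
2 → 3 → 1: 9 + 7 = 16
Shortest: 16.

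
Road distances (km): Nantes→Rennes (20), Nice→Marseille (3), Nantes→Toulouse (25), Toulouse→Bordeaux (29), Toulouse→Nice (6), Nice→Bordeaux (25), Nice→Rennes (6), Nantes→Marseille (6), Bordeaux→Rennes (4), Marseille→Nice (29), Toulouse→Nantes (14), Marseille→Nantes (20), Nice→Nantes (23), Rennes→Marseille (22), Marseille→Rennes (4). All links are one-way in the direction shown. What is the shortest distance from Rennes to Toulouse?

Candidate routes:
Rennes→Marseille→Nice→Nantes→Toulouse: 22 + 29 + 23 + 25 = 99
Rennes→Marseille→Nantes→Toulouse: 22 + 20 + 25 = 67
The minimum is 67 km.

67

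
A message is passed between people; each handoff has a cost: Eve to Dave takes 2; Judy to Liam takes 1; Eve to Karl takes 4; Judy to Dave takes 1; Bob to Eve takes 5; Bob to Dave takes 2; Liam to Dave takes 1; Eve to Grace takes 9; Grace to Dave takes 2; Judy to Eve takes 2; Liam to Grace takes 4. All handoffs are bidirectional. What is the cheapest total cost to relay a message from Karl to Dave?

Checking several routes:
Karl - Eve - Judy - Liam - Dave: 4 + 2 + 1 + 1 = 8
Karl - Eve - Dave: 4 + 2 = 6
Karl - Eve - Judy - Dave: 4 + 2 + 1 = 7
Shortest: 6.

6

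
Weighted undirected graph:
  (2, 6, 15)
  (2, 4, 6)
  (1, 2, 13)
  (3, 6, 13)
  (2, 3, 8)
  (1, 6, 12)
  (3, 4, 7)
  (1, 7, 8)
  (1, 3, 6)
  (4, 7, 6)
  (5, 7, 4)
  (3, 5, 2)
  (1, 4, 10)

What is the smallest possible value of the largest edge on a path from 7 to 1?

Comparing a few candidate routes:
7→4→2→3→1: max(6, 6, 8, 6) = 8
7→1: max(8) = 8
7→4→3→1: max(6, 7, 6) = 7
7→5→3→1: max(4, 2, 6) = 6
7→5→3→4→1: max(4, 2, 7, 10) = 10
7→4→1: max(6, 10) = 10
Best route has worst link 6.

6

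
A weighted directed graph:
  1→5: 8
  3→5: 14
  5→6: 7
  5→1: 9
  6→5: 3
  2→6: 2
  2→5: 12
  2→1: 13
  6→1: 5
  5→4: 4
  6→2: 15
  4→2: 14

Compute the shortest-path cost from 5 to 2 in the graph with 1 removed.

Paths from 5 to 2 avoiding 1:
5 -> 6 -> 2: 7 + 15 = 22
5 -> 4 -> 2: 4 + 14 = 18
Best route has total 18.

18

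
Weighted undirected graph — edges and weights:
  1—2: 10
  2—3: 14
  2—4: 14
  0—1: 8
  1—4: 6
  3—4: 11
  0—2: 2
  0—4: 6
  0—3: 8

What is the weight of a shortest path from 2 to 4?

Comparing a few candidate routes:
2 - 0 - 4: 2 + 6 = 8
2 - 4: 14
2 - 0 - 1 - 4: 2 + 8 + 6 = 16
Shortest: 8.

8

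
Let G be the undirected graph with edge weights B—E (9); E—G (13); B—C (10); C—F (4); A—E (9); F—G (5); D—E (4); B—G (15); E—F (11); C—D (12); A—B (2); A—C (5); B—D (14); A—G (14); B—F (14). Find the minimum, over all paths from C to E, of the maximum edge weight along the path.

9

Some routes from C to E:
C → A → B → E: max(5, 2, 9) = 9
C → A → E: max(5, 9) = 9
C → B → A → E: max(10, 2, 9) = 10
Smallest bottleneck: 9.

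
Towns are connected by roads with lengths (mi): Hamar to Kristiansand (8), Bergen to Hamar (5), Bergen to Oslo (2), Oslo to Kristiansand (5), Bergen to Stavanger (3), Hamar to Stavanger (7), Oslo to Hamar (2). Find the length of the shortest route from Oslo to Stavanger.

5

Paths from Oslo to Stavanger:
Oslo → Bergen → Stavanger: 2 + 3 = 5
Oslo → Hamar → Bergen → Stavanger: 2 + 5 + 3 = 10
Oslo → Kristiansand → Hamar → Bergen → Stavanger: 5 + 8 + 5 + 3 = 21
Oslo → Kristiansand → Hamar → Stavanger: 5 + 8 + 7 = 20
Oslo → Bergen → Hamar → Stavanger: 2 + 5 + 7 = 14
Oslo → Hamar → Stavanger: 2 + 7 = 9
The minimum is 5 mi.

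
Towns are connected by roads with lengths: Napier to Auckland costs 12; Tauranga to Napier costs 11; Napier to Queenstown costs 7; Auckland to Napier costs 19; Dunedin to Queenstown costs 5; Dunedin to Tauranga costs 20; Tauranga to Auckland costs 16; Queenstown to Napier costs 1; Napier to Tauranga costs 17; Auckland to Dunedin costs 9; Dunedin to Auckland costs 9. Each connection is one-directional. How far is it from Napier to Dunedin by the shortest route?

Paths from Napier to Dunedin:
Napier -> Auckland -> Dunedin: 12 + 9 = 21
Napier -> Tauranga -> Auckland -> Dunedin: 17 + 16 + 9 = 42
Best route has total 21.

21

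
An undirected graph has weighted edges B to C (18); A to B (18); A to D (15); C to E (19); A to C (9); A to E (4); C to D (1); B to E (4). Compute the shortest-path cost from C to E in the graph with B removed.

Routes from C to E avoiding B:
C-E: 19
C-A-E: 9 + 4 = 13
C-D-A-E: 1 + 15 + 4 = 20
Shortest: 13.

13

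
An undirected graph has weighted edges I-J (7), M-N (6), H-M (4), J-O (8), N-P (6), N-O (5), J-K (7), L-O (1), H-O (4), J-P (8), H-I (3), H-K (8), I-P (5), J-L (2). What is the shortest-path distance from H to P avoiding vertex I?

15

Some routes from H to P avoiding I:
H → K → J → P: 8 + 7 + 8 = 23
H → O → L → J → P: 4 + 1 + 2 + 8 = 15
H → M → N → P: 4 + 6 + 6 = 16
H → O → J → P: 4 + 8 + 8 = 20
H → O → N → P: 4 + 5 + 6 = 15
Shortest: 15.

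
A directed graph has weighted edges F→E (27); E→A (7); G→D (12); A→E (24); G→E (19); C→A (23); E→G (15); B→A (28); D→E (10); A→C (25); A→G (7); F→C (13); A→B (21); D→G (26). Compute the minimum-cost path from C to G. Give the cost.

Candidate routes:
C → A → G: 23 + 7 = 30
C → A → E → G: 23 + 24 + 15 = 62
Shortest: 30.

30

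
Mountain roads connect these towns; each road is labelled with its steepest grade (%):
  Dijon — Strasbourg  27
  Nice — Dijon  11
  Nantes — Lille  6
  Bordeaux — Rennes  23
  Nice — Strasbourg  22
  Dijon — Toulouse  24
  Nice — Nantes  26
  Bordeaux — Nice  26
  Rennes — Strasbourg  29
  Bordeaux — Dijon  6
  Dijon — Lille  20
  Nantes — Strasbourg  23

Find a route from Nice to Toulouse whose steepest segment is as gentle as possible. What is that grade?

A few of the Nice→Toulouse routes:
Nice→Nantes→Lille→Dijon→Toulouse: max(26, 6, 20, 24) = 26
Nice→Bordeaux→Dijon→Toulouse: max(26, 6, 24) = 26
Nice→Dijon→Toulouse: max(11, 24) = 24
Nice→Strasbourg→Nantes→Lille→Dijon→Toulouse: max(22, 23, 6, 20, 24) = 24
Nice→Strasbourg→Dijon→Toulouse: max(22, 27, 24) = 27
Nice→Nantes→Strasbourg→Dijon→Toulouse: max(26, 23, 27, 24) = 27
The minimum achievable maximum is 24%.

24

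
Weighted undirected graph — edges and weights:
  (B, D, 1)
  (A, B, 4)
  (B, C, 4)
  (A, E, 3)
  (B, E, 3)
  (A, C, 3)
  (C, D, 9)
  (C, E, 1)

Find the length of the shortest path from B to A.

Comparing a few candidate routes:
B -> C -> A: 4 + 3 = 7
B -> E -> C -> A: 3 + 1 + 3 = 7
B -> A: 4
B -> E -> A: 3 + 3 = 6
Shortest: 4.

4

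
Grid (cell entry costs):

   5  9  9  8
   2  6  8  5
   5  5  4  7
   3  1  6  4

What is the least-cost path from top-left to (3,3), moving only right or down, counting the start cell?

26

Path [0,0] -> [1,0] -> [2,0] -> [3,0] -> [3,1] -> [3,2] -> [3,3]: 5 + 2 + 5 + 3 + 1 + 6 + 4 = 26.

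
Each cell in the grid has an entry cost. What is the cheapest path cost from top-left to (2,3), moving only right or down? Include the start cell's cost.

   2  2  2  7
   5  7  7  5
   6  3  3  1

Cheapest: [0,0]→[0,1]→[0,2]→[1,2]→[2,2]→[2,3]
  2 + 2 + 2 + 7 + 3 + 1 = 17
(Top row then right column would cost 19.)

17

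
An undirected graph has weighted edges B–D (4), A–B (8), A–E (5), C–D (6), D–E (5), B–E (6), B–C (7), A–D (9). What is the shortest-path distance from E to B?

Checking several routes:
E -> A -> B: 5 + 8 = 13
E -> D -> B: 5 + 4 = 9
E -> B: 6
E -> A -> D -> B: 5 + 9 + 4 = 18
The minimum is 6.

6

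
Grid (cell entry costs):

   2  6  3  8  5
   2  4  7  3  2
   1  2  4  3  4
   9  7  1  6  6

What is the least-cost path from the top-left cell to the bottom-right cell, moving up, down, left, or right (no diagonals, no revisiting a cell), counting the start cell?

24

Cheapest: r0c0 -> r1c0 -> r2c0 -> r2c1 -> r2c2 -> r2c3 -> r2c4 -> r3c4
  2 + 2 + 1 + 2 + 4 + 3 + 4 + 6 = 24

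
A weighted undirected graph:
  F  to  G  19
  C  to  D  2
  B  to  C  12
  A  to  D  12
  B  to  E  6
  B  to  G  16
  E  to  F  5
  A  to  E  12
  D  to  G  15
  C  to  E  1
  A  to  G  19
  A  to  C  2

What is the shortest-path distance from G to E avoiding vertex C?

22

Checking several routes:
G→A→E: 19 + 12 = 31
G→F→E: 19 + 5 = 24
G→B→E: 16 + 6 = 22
Shortest: 22.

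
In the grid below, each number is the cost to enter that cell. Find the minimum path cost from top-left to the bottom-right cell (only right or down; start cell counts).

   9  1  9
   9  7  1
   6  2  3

Path (0,0) → (0,1) → (1,1) → (1,2) → (2,2): 9 + 1 + 7 + 1 + 3 = 21.
(Top row then right column would cost 23.)

21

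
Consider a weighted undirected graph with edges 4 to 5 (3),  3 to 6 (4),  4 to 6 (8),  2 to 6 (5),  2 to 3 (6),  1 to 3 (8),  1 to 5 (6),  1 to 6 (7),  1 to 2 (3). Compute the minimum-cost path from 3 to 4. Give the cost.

Comparing a few candidate routes:
3-6-2-1-5-4: 4 + 5 + 3 + 6 + 3 = 21
3-1-5-4: 8 + 6 + 3 = 17
3-6-4: 4 + 8 = 12
3-2-1-5-4: 6 + 3 + 6 + 3 = 18
3-2-6-4: 6 + 5 + 8 = 19
3-6-1-5-4: 4 + 7 + 6 + 3 = 20
The minimum is 12.

12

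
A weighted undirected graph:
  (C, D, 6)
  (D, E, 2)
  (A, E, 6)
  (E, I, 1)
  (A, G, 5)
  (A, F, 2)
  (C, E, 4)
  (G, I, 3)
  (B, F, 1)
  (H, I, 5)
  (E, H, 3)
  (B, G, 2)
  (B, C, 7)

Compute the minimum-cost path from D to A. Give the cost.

8

A few of the D→A routes:
D-E-A: 2 + 6 = 8
D-E-I-G-B-F-A: 2 + 1 + 3 + 2 + 1 + 2 = 11
D-E-I-G-A: 2 + 1 + 3 + 5 = 11
D-C-B-F-A: 6 + 7 + 1 + 2 = 16
D-C-E-A: 6 + 4 + 6 = 16
Shortest: 8.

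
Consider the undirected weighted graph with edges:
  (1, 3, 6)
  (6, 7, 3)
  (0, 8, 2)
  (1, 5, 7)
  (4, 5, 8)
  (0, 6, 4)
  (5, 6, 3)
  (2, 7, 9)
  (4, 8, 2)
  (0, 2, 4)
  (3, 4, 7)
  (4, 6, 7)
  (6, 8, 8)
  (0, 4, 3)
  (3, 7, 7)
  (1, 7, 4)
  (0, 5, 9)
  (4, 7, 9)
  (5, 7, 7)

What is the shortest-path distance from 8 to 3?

A few of the 8→3 routes:
8 → 0 → 4 → 3: 2 + 3 + 7 = 12
8 → 4 → 3: 2 + 7 = 9
8 → 0 → 6 → 7 → 3: 2 + 4 + 3 + 7 = 16
The minimum is 9.

9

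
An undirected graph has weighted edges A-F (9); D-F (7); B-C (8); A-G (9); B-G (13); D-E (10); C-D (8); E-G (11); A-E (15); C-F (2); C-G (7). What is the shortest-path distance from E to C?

18

Some routes from E to C:
E-G-C: 11 + 7 = 18
E-D-C: 10 + 8 = 18
E-D-F-C: 10 + 7 + 2 = 19
Best route has total 18.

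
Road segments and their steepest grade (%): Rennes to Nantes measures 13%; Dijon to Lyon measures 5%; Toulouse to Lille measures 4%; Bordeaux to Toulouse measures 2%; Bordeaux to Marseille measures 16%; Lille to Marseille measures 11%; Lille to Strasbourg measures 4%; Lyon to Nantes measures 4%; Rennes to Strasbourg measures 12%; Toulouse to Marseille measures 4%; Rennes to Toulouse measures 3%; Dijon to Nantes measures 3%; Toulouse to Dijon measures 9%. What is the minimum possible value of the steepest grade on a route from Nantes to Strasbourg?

Checking several routes:
Nantes → Lyon → Dijon → Toulouse → Rennes → Strasbourg: max(4, 5, 9, 3, 12) = 12
Nantes → Lyon → Dijon → Toulouse → Lille → Strasbourg: max(4, 5, 9, 4, 4) = 9
Nantes → Dijon → Toulouse → Rennes → Strasbourg: max(3, 9, 3, 12) = 12
Nantes → Lyon → Dijon → Toulouse → Marseille → Lille → Strasbourg: max(4, 5, 9, 4, 11, 4) = 11
Nantes → Dijon → Toulouse → Marseille → Lille → Strasbourg: max(3, 9, 4, 11, 4) = 11
Nantes → Dijon → Toulouse → Lille → Strasbourg: max(3, 9, 4, 4) = 9
Best route has worst link 9%.

9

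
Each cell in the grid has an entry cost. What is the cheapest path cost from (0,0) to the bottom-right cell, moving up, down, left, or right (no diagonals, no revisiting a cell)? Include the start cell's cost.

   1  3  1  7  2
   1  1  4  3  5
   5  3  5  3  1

Cheapest: r0c0→r1c0→r1c1→r1c2→r1c3→r2c3→r2c4
  1 + 1 + 1 + 4 + 3 + 3 + 1 = 14

14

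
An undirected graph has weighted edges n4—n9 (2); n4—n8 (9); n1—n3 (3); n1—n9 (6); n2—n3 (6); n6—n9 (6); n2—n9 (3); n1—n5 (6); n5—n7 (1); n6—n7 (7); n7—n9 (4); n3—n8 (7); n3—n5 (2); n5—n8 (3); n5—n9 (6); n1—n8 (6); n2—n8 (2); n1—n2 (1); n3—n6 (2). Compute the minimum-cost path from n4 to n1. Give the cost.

Some routes from n4 to n1:
n4-n9-n2-n1: 2 + 3 + 1 = 6
n4-n9-n7-n5-n3-n1: 2 + 4 + 1 + 2 + 3 = 12
n4-n9-n1: 2 + 6 = 8
Shortest: 6.

6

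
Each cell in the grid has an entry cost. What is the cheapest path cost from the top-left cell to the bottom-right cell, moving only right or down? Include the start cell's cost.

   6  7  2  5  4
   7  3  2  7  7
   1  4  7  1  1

26

Take (0,0) (0,1) (0,2) (1,2) (1,3) (2,3) (2,4) for a total of 6 + 7 + 2 + 2 + 7 + 1 + 1 = 26.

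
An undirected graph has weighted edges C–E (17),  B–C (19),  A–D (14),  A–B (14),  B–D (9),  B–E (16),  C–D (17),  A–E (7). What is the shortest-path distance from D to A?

Comparing a few candidate routes:
D→B→E→A: 9 + 16 + 7 = 32
D→B→A: 9 + 14 = 23
D→A: 14
The minimum is 14.

14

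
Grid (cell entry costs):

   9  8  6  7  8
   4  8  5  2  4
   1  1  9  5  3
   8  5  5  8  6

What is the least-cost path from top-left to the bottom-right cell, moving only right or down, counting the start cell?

38

Path [0,0]→[1,0]→[2,0]→[2,1]→[2,2]→[2,3]→[2,4]→[3,4]: 9 + 4 + 1 + 1 + 9 + 5 + 3 + 6 = 38.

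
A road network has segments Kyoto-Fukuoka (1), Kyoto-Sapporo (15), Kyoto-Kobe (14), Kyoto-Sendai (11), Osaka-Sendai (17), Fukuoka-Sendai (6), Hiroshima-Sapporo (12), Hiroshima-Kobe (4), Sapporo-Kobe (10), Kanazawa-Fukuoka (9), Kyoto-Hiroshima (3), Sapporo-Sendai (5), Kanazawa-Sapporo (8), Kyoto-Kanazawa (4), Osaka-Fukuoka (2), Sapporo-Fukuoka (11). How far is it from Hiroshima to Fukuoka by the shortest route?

4

Checking several routes:
Hiroshima -> Kobe -> Kyoto -> Fukuoka: 4 + 14 + 1 = 19
Hiroshima -> Sapporo -> Sendai -> Fukuoka: 12 + 5 + 6 = 23
Hiroshima -> Kyoto -> Kanazawa -> Fukuoka: 3 + 4 + 9 = 16
Hiroshima -> Kyoto -> Sendai -> Fukuoka: 3 + 11 + 6 = 20
Hiroshima -> Kyoto -> Fukuoka: 3 + 1 = 4
Hiroshima -> Sapporo -> Fukuoka: 12 + 11 = 23
Best route has total 4 mi.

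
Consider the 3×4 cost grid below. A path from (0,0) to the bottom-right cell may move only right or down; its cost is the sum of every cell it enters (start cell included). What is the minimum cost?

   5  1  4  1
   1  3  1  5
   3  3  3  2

Path r0c0 → r0c1 → r1c1 → r1c2 → r2c2 → r2c3: 5 + 1 + 3 + 1 + 3 + 2 = 15.

15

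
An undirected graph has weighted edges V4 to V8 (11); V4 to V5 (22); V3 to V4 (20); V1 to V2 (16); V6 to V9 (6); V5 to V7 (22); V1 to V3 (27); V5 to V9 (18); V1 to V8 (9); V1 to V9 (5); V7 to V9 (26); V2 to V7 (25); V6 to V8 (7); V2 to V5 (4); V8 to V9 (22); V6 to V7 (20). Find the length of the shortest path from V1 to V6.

11

Some routes from V1 to V6:
V1 -> V9 -> V6: 5 + 6 = 11
V1 -> V2 -> V5 -> V9 -> V6: 16 + 4 + 18 + 6 = 44
V1 -> V8 -> V9 -> V6: 9 + 22 + 6 = 37
V1 -> V8 -> V6: 9 + 7 = 16
V1 -> V9 -> V8 -> V6: 5 + 22 + 7 = 34
The minimum is 11.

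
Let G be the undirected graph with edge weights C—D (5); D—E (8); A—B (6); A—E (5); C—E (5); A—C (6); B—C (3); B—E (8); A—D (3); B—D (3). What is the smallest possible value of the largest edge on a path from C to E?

Some routes from C to E:
C→B→D→A→E: max(3, 3, 3, 5) = 5
C→D→A→E: max(5, 3, 5) = 5
C→E: max(5) = 5
C→A→E: max(6, 5) = 6
C→B→A→E: max(3, 6, 5) = 6
C→D→B→A→E: max(5, 3, 6, 5) = 6
The minimum achievable maximum is 5.

5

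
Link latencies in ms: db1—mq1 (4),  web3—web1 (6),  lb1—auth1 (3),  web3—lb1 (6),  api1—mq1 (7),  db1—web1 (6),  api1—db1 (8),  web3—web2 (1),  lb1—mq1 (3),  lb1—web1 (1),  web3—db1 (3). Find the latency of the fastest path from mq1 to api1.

7

Comparing a few candidate routes:
mq1 -> db1 -> api1: 4 + 8 = 12
mq1 -> api1: 7
mq1 -> lb1 -> web1 -> web3 -> db1 -> api1: 3 + 1 + 6 + 3 + 8 = 21
mq1 -> lb1 -> web1 -> db1 -> api1: 3 + 1 + 6 + 8 = 18
mq1 -> lb1 -> web3 -> db1 -> api1: 3 + 6 + 3 + 8 = 20
Shortest: 7 ms.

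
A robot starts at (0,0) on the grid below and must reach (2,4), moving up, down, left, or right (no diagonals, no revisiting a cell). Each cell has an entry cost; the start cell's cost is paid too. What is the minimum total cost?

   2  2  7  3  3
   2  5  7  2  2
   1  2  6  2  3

Take (0,0) -> (1,0) -> (2,0) -> (2,1) -> (2,2) -> (2,3) -> (2,4) for a total of 2 + 2 + 1 + 2 + 6 + 2 + 3 = 18.

18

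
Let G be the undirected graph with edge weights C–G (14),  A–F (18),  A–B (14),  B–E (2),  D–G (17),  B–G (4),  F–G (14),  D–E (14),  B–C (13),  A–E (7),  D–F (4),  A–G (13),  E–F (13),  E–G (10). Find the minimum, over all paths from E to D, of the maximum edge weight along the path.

13

A few of the E→D routes:
E → A → B → G → F → D: max(7, 14, 4, 14, 4) = 14
E → A → B → C → G → F → D: max(7, 14, 13, 14, 14, 4) = 14
E → A → G → F → D: max(7, 13, 14, 4) = 14
E → F → D: max(13, 4) = 13
The minimum achievable maximum is 13.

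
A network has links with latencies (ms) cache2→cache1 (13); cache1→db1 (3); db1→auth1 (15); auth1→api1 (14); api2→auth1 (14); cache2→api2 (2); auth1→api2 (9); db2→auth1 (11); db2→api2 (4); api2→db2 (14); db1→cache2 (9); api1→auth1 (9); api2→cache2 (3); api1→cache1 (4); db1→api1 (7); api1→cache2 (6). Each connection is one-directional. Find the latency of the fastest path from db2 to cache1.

20

Checking several routes:
db2-api2-auth1-api1-cache1: 4 + 14 + 14 + 4 = 36
db2-auth1-api2-cache2-cache1: 11 + 9 + 3 + 13 = 36
db2-auth1-api1-cache1: 11 + 14 + 4 = 29
db2-api2-cache2-cache1: 4 + 3 + 13 = 20
Shortest: 20 ms.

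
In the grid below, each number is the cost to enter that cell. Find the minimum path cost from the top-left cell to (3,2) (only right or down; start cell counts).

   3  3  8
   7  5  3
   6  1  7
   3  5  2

19

Best path: r0c0→r0c1→r1c1→r2c1→r3c1→r3c2
Cost: 3 + 3 + 5 + 1 + 5 + 2 = 19
(Top row then right column would cost 26.)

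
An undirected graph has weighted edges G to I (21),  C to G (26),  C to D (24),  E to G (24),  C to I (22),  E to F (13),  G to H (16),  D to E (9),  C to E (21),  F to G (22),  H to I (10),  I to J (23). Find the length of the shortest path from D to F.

22

A few of the D→F routes:
D-E-G-F: 9 + 24 + 22 = 55
D-C-E-F: 24 + 21 + 13 = 58
D-E-F: 9 + 13 = 22
Best route has total 22.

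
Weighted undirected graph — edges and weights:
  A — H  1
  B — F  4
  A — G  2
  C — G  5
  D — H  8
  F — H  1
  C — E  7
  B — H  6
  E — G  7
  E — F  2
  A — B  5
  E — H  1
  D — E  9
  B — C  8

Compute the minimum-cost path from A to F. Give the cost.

2

Comparing a few candidate routes:
A → G → E → H → F: 2 + 7 + 1 + 1 = 11
A → H → B → F: 1 + 6 + 4 = 11
A → H → E → F: 1 + 1 + 2 = 4
A → H → F: 1 + 1 = 2
A → B → F: 5 + 4 = 9
A → G → E → F: 2 + 7 + 2 = 11
Shortest: 2.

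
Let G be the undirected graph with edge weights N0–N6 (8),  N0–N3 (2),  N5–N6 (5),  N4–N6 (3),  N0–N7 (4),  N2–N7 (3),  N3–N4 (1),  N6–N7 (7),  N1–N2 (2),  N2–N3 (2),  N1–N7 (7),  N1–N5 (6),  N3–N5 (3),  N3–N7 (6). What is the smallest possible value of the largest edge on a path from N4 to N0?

2

Some routes from N4 to N0:
N4 - N6 - N5 - N3 - N0: max(3, 5, 3, 2) = 5
N4 - N6 - N5 - N3 - N2 - N7 - N0: max(3, 5, 3, 2, 3, 4) = 5
N4 - N3 - N2 - N7 - N0: max(1, 2, 3, 4) = 4
N4 - N3 - N0: max(1, 2) = 2
Best route has worst link 2.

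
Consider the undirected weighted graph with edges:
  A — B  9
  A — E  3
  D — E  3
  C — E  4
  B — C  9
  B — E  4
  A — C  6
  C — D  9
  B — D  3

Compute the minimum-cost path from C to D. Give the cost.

7

Comparing a few candidate routes:
C → A → E → D: 6 + 3 + 3 = 12
C → E → D: 4 + 3 = 7
C → E → B → D: 4 + 4 + 3 = 11
C → D: 9
C → B → D: 9 + 3 = 12
Shortest: 7.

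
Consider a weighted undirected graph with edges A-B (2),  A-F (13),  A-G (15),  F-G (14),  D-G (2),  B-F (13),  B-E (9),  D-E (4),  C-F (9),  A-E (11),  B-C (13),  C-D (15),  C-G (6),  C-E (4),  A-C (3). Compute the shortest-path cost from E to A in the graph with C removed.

11

Some routes from E to A avoiding C:
E → D → G → A: 4 + 2 + 15 = 21
E → A: 11
E → B → A: 9 + 2 = 11
Shortest: 11.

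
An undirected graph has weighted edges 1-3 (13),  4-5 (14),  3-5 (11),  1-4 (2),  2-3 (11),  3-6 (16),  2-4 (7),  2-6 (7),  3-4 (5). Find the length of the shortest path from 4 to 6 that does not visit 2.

21

Candidate routes:
4 - 3 - 6: 5 + 16 = 21
4 - 5 - 3 - 6: 14 + 11 + 16 = 41
4 - 1 - 3 - 6: 2 + 13 + 16 = 31
The minimum is 21.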